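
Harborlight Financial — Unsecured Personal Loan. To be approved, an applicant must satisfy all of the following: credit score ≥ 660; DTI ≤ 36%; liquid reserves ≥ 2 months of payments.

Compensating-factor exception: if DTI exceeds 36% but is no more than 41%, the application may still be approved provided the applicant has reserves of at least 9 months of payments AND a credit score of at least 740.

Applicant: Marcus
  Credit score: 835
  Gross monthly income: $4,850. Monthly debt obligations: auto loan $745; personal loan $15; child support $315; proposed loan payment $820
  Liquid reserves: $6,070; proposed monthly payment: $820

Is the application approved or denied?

Denied

Credit score 835 ≥ 660 (meets base)
Total debts = (745 + 15 + 315 + 820) = 1,895. DTI = 1,895/4,850 = 39.1% > 36% — standard DTI limit exceeded.
Liquid reserves cover 6,070/820 = 7.4 months — ≥ 2 required
39.1% falls in the override range (36%–41%), so the compensating-factor test applies.
Override check — reserves: 7.4 mo (short of 9); score: 835 (ok).
Compensating-factor requirement not fully met.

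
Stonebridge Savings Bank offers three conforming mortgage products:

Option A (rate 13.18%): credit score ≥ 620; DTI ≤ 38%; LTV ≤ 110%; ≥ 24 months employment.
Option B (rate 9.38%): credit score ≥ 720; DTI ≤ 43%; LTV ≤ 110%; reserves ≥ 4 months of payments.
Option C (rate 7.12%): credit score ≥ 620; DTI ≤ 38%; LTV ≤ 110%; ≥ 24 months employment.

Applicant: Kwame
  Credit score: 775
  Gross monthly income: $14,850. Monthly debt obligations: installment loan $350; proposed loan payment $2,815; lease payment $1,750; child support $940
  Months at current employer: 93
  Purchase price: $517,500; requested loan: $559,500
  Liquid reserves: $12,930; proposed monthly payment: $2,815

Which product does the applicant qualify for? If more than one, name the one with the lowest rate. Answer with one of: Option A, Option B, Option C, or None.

Option B

Total debts = (350 + 2,815 + 1,750 + 940) = 5,855; DTI = 5,855/14,850 = 39.4%.
LTV = 559,500/517,500 = 108.1%.
Reserves = 12,930/2,815 = 4.6 months.
Option A: score 775 ≥ 620; DTI 39.4% > 38%; LTV 108.1% ≤ 110%; employment 93 ≥ 24 mo → does not qualify.
Option B: score 775 ≥ 720; DTI 39.4% ≤ 43%; LTV 108.1% ≤ 110%; reserves 4.6 ≥ 4 mo → qualifies.
Option C: score 775 ≥ 620; DTI 39.4% > 38%; LTV 108.1% ≤ 110%; employment 93 ≥ 24 mo → does not qualify.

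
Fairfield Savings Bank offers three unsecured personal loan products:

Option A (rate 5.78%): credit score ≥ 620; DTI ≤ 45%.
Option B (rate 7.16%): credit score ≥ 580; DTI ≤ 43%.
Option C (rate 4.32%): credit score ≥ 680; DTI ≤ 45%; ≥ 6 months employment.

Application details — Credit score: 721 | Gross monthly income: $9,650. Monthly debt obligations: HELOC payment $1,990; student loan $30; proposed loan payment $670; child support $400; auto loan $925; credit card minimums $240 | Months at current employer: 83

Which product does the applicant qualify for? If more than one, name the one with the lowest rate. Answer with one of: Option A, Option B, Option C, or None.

Total debts = (1,990 + 30 + 670 + 400 + 925 + 240) = 4,255; DTI = 4,255/9,650 = 44.1%.
Option A: score 721 ≥ 620; DTI 44.1% ≤ 45% → qualifies.
Option B: score 721 ≥ 580; DTI 44.1% > 43% → does not qualify.
Option C: score 721 ≥ 680; DTI 44.1% ≤ 45%; employment 83 ≥ 6 mo → qualifies.
Qualifying: Option A, Option C. Lowest rate is 4.32% → Option C.

Option C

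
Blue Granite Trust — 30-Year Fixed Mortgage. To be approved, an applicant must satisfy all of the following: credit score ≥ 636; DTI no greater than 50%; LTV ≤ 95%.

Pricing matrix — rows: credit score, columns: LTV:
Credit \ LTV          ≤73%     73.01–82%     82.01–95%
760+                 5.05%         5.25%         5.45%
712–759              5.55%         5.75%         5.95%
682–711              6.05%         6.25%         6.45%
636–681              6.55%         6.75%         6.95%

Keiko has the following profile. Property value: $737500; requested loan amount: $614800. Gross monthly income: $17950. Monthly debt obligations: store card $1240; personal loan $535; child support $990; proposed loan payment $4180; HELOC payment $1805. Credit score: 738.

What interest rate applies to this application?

5.95%

Credit score 738 ≥ 636; Total monthly debts = (1,240 + 535 + 990 + 4,180 + 1,805) = 8,750. DTI: 8,750 ÷ 17,950 = 48.7%, within the 50% cap
LTV = 614,800/737,500 = 83.4% ≤ 95%
Score 738 is in the 712–759 band; LTV 83.4% is in the 82.01–95% band → 5.95%.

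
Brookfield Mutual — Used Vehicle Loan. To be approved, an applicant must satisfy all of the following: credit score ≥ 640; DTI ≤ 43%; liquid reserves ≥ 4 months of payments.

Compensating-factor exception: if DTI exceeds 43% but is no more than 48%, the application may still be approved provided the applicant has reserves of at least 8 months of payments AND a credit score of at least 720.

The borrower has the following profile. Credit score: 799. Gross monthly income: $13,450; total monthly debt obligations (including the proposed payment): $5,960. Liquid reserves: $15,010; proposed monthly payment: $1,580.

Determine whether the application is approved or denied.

Approved

Credit score 799 ≥ 640 (meets base)
DTI: 5,960 ÷ 13,450 = 44.3%, over the 43% base limit.
Liquid reserves cover 15,010/1,580 = 9.5 months — ≥ 4 required
DTI 44.3% is within the 43%–48% exception band; checking compensating factors.
Reserves 9.5 ≥ 8 months; credit score 799 ≥ 720.
Both compensating conditions met → exception applies.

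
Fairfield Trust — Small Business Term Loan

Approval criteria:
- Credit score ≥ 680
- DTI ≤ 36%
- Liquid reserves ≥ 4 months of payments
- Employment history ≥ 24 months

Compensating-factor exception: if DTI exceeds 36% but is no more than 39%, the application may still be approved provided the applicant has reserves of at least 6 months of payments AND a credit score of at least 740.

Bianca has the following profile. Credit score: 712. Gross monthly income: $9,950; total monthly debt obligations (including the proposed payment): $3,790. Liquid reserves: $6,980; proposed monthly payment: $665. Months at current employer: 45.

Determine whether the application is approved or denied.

Denied

Credit score 712 ≥ 680 (meets base)
DTI = 3,790/9,950 = 38.1% > 36% — standard DTI limit exceeded.
Reserves: 6,980 ÷ 665 = 10.5 months (meets 4-month minimum)
Employment 45 ≥ 24 months
DTI 38.1% is within the 36%–39% exception band; checking compensating factors.
Reserves 10.5 ≥ 6 months; credit score 712 < 740.
Override conditions not both satisfied; exception does not apply.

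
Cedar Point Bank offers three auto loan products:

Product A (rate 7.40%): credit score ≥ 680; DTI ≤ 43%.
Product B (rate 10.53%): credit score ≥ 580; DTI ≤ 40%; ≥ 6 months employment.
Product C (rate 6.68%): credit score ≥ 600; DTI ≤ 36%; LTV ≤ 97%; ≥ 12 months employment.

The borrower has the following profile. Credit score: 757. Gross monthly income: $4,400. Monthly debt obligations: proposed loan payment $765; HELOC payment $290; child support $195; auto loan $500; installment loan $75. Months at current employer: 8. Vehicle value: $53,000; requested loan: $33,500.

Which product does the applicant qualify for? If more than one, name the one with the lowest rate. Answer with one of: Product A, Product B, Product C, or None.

Product A

Total debts = (765 + 290 + 195 + 500 + 75) = 1,825; DTI = 1,825/4,400 = 41.5%.
LTV = 33,500/53,000 = 63.2%.
Product A: score 757 ≥ 680; DTI 41.5% ≤ 43% → qualifies.
Product B: score 757 ≥ 580; DTI 41.5% > 40%; employment 8 ≥ 6 mo → does not qualify.
Product C: score 757 ≥ 600; DTI 41.5% > 36%; LTV 63.2% ≤ 97%; employment 8 < 12 mo → does not qualify.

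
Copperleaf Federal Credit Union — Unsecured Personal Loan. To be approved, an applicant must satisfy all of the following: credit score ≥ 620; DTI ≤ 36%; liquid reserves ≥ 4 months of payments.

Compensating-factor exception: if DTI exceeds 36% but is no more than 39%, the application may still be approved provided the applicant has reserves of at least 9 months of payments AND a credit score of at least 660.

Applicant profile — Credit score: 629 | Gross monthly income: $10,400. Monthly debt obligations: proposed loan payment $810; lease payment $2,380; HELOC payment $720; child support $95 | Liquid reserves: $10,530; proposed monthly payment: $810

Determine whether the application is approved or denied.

Credit score 629 ≥ 620 (meets base)
Total debts = (810 + 2,380 + 720 + 95) = 4,005. DTI = 4,005/10,400 = 38.5% > 36% — standard DTI limit exceeded.
Reserves: 10,530 ÷ 810 = 13.0 months (meets 4-month minimum)
DTI 38.5% is within the 36%–39% exception band; checking compensating factors.
Override check — reserves: 13.0 mo (ok); score: 629 (below 660).
Override conditions not both satisfied; exception does not apply.

Denied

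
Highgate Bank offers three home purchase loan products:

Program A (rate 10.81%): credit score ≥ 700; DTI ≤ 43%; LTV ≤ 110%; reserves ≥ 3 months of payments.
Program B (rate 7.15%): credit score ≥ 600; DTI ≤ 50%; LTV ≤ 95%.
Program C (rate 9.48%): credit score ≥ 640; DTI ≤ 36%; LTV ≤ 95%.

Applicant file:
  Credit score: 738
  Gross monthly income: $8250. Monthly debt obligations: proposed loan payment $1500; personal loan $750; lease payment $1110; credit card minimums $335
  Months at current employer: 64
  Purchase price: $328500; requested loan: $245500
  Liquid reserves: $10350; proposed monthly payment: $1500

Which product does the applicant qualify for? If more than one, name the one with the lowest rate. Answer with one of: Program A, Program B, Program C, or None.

Program B

Total debts = (1,500 + 750 + 1,110 + 335) = 3,695; DTI = 3,695/8,250 = 44.8%.
LTV = 245,500/328,500 = 74.7%.
Reserves = 10,350/1,500 = 6.9 months.
Program A: score 738 ≥ 700; DTI 44.8% > 43%; LTV 74.7% ≤ 110%; reserves 6.9 ≥ 3 mo → does not qualify.
Program B: score 738 ≥ 600; DTI 44.8% ≤ 50%; LTV 74.7% ≤ 95% → qualifies.
Program C: score 738 ≥ 640; DTI 44.8% > 36%; LTV 74.7% ≤ 95% → does not qualify.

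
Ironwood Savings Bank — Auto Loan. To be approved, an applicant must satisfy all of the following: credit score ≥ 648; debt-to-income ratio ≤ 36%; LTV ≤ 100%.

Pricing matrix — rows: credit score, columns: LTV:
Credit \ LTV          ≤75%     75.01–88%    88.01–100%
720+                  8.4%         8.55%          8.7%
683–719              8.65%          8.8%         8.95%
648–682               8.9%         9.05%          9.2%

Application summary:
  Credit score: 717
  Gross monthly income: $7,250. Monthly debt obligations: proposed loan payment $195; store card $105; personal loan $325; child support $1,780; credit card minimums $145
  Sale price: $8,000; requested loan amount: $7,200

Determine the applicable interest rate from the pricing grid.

8.95%

Credit score 717 ≥ 648; Total monthly debts = (195 + 105 + 325 + 1,780 + 145) = 2,550. DTI: 2,550 ÷ 7,250 = 35.2%, within the 36% cap
LTV = 7,200/8,000 = 90% ≤ 100%
Score 717 is in the 683–719 band; LTV 90% is in the 88.01–100% band → 8.95%.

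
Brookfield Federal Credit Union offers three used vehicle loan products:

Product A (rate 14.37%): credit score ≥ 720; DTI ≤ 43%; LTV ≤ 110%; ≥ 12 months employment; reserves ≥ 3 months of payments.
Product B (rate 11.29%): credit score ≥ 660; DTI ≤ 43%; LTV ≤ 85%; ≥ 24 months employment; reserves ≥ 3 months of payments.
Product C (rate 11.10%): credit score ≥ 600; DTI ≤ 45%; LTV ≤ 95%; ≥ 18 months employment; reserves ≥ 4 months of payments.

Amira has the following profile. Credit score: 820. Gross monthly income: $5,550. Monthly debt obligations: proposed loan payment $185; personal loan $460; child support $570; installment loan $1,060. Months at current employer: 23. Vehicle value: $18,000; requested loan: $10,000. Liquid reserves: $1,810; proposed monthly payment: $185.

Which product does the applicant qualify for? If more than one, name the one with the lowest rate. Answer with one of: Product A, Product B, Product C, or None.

Total debts = (185 + 460 + 570 + 1,060) = 2,275; DTI = 2,275/5,550 = 41%.
LTV = 10,000/18,000 = 55.6%.
Reserves = 1,810/185 = 9.8 months.
Product A: score 820 ≥ 720; DTI 41% ≤ 43%; LTV 55.6% ≤ 110%; employment 23 ≥ 12 mo; reserves 9.8 ≥ 3 mo → qualifies.
Product B: score 820 ≥ 660; DTI 41% ≤ 43%; LTV 55.6% ≤ 85%; employment 23 < 24 mo; reserves 9.8 ≥ 3 mo → does not qualify.
Product C: score 820 ≥ 600; DTI 41% ≤ 45%; LTV 55.6% ≤ 95%; employment 23 ≥ 18 mo; reserves 9.8 ≥ 4 mo → qualifies.
Qualifying: Product A, Product C. Lowest rate is 11.10% → Product C.

Product C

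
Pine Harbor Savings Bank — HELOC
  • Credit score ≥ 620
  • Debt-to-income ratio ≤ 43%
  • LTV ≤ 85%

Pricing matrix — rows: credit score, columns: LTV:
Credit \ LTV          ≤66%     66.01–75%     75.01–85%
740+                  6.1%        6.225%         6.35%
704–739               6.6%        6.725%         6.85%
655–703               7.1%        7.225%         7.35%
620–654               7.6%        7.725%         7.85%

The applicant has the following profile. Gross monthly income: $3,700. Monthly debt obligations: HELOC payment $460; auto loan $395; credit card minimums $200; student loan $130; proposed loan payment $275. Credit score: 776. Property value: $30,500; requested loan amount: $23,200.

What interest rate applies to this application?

6.35%

Credit score 776 ≥ 620; Total monthly debts = (460 + 395 + 200 + 130 + 275) = 1,460. Debt-to-income = 1,460/3,700 = 39.5% — meets 43% limit
LTV = 23,200/30,500 = 76.1% ≤ 85%
Credit 776 → row 740+; LTV 76.1% → column 75.01–85%. Grid cell → 6.35%.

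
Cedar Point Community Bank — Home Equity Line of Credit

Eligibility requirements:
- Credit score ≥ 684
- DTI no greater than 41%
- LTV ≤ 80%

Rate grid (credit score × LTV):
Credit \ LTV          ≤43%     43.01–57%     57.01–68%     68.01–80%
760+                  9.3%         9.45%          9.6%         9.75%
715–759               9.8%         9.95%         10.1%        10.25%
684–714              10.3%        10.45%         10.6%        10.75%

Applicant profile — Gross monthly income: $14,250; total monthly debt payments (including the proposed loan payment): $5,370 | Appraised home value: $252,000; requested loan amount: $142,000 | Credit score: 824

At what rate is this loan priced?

9.45%

Credit score 824 ≥ 684; Debt-to-income = 5,370/14,250 = 37.7% — meets 41% limit
LTV = 142,000/252,000 = 56.3% ≤ 80%
Score 824 is in the 760+ band; LTV 56.3% is in the 43.01–57% band → 9.45%.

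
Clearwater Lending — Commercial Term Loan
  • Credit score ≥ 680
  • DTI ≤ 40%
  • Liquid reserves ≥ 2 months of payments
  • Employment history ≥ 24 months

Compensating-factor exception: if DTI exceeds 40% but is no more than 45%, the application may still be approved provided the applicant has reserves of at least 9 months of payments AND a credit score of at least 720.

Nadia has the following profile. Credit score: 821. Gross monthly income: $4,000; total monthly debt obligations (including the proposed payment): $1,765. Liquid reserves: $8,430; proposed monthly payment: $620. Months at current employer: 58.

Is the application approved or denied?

Credit score 821 ≥ 680 (meets base)
DTI: 1,765 ÷ 4,000 = 44.1%, over the 40% base limit.
Reserves = 8,430/620 = 13.6 months ≥ 2
Employment 58 ≥ 24 months
DTI 44.1% is within the 40%–45% exception band; checking compensating factors.
Reserves 13.6 ≥ 9 months; credit score 821 ≥ 720.
Both override conditions satisfied; DTI exception granted.

Approved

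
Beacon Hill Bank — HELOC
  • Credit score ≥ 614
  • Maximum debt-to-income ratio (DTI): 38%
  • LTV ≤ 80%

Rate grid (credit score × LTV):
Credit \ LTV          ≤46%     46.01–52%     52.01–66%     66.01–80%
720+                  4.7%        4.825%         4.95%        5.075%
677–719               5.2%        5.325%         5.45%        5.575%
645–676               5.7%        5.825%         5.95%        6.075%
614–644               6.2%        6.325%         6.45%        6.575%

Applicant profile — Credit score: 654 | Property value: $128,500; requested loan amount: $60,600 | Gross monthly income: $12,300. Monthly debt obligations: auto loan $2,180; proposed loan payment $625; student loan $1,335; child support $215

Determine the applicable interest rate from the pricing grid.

5.825%

Credit score 654 ≥ 614; Total monthly debts = (2,180 + 625 + 1,335 + 215) = 4,355. Debt-to-income = 4,355/12,300 = 35.4% — meets 38% limit
LTV = 60,600/128,500 = 47.2% ≤ 80%
Row: 654 falls in 645–676. Column: 47.2% falls in 46.01–52%. Rate = 5.825%.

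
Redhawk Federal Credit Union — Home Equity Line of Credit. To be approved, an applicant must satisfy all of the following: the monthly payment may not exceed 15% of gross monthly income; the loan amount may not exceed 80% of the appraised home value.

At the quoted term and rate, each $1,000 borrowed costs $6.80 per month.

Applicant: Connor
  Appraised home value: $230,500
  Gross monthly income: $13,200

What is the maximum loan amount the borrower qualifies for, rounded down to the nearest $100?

$184,400

Payment cap: 15% × $13,200 = $1,980/month.
At $6.80 per $1,000, that supports 1,980/6.80 × 1,000 ≈ $291,176 → $291,100.
LTV cap: 80% × $230,500 = $184,400 → $184,400.
Binding constraint: loan-to-value.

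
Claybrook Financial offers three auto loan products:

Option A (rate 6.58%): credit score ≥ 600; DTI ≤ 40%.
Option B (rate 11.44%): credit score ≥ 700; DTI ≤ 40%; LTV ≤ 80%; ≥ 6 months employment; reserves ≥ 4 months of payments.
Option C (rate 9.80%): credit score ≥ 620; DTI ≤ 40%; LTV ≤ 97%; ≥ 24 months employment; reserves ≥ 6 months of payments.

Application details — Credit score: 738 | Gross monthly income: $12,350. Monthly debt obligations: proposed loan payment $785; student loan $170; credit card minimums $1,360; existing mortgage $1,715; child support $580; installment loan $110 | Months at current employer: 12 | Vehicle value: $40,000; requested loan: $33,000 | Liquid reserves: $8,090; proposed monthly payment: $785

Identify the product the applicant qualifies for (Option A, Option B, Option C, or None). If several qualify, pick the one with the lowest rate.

Option A

Total debts = (785 + 170 + 1,360 + 1,715 + 580 + 110) = 4,720; DTI = 4,720/12,350 = 38.2%.
LTV = 33,000/40,000 = 82.5%.
Reserves = 8,090/785 = 10.3 months.
Option A: score 738 ≥ 600; DTI 38.2% ≤ 40% → qualifies.
Option B: score 738 ≥ 700; DTI 38.2% ≤ 40%; LTV 82.5% > 80%; employment 12 ≥ 6 mo; reserves 10.3 ≥ 4 mo → does not qualify.
Option C: score 738 ≥ 620; DTI 38.2% ≤ 40%; LTV 82.5% ≤ 97%; employment 12 < 24 mo; reserves 10.3 ≥ 6 mo → does not qualify.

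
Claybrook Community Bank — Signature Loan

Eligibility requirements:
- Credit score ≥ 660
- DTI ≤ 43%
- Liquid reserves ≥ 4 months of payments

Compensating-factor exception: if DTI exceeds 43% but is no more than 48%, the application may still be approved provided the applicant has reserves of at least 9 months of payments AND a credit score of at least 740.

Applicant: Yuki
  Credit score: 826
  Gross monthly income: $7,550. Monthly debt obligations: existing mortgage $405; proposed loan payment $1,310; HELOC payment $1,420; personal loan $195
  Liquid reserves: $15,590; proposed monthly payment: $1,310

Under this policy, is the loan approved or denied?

Approved

Credit score 826 ≥ 660 (meets base)
Total debts = (405 + 1,310 + 1,420 + 195) = 3,330. DTI: 3,330 ÷ 7,550 = 44.1%, over the 43% base limit.
Liquid reserves cover 15,590/1,310 = 11.9 months — ≥ 4 required
DTI 44.1% is within the 43%–48% exception band; checking compensating factors.
Override check — reserves: 11.9 mo (ok); score: 826 (ok).
Both compensating conditions met → exception applies.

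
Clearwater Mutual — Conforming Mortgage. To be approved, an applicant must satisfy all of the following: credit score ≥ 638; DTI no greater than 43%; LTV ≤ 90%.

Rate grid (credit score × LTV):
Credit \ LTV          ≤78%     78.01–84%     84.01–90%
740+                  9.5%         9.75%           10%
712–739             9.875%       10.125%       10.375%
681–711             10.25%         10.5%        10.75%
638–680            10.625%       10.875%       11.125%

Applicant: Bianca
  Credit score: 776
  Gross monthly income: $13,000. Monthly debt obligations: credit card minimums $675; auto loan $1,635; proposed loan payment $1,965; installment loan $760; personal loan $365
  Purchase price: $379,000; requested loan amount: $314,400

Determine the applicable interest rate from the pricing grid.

Credit score 776 ≥ 638; Total monthly debts = (675 + 1,635 + 1,965 + 760 + 365) = 5,400. DTI: 5,400 ÷ 13,000 = 41.5%, within the 43% cap
LTV = 314,400/379,000 = 83% ≤ 90%
Row: 776 falls in 740+. Column: 83% falls in 78.01–84%. Rate = 9.75%.

9.75%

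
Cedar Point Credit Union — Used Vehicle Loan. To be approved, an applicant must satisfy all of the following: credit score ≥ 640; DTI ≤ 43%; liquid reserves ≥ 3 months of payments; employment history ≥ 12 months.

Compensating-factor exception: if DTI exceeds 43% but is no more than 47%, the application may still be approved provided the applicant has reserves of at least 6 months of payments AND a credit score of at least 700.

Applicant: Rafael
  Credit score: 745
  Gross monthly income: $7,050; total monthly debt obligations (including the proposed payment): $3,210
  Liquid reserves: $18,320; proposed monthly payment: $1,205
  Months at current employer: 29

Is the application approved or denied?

Credit score 745 ≥ 640 (meets base)
DTI = 3,210/7,050 = 45.5% > 43% — standard DTI limit exceeded.
Reserves: 18,320 ÷ 1,205 = 15.2 months (meets 3-month minimum)
Employment 29 ≥ 12 months
45.5% falls in the override range (43%–47%), so the compensating-factor test applies.
Reserves 15.2 ≥ 6 months; credit score 745 ≥ 700.
Both compensating conditions met → exception applies.

Approved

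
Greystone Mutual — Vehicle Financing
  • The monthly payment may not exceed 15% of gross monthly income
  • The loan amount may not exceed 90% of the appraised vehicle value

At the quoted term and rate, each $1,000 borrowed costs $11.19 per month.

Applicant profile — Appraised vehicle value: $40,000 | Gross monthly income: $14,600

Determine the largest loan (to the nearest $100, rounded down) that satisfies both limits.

$36,000

Payment cap: 15% × $14,600 = $2,190/month.
At $11.19 per $1,000, that supports 2,190/11.19 × 1,000 ≈ $195,710 → $195,700.
LTV cap: 90% × $40,000 = $36,000 → $36,000.
Binding constraint: loan-to-value.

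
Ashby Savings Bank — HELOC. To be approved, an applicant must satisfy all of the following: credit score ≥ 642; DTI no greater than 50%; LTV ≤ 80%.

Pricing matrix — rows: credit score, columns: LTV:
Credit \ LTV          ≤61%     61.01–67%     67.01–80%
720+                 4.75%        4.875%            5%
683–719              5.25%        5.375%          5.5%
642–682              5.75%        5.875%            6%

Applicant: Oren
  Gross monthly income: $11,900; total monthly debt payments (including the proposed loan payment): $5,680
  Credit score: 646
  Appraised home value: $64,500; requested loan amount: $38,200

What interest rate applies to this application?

5.75%

Credit score 646 ≥ 642; DTI = 5,680/11,900 = 47.7% ≤ 50%
LTV = 38,200/64,500 = 59.2% ≤ 80%
Row: 646 falls in 642–682. Column: 59.2% falls in ≤61%. Rate = 5.75%.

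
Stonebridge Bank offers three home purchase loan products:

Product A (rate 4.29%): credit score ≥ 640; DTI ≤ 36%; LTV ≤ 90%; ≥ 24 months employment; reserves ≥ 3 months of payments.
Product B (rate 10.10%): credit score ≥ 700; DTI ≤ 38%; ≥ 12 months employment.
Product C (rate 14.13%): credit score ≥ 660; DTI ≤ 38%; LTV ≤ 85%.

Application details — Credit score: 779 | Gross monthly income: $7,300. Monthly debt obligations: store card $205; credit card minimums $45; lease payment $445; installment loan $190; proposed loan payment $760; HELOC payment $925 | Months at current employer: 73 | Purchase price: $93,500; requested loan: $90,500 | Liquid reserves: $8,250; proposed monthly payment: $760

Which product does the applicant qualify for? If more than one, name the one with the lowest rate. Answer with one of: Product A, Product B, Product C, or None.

Product B

Total debts = (205 + 45 + 445 + 190 + 760 + 925) = 2,570; DTI = 2,570/7,300 = 35.2%.
LTV = 90,500/93,500 = 96.8%.
Reserves = 8,250/760 = 10.9 months.
Product A: score 779 ≥ 640; DTI 35.2% ≤ 36%; LTV 96.8% > 90%; employment 73 ≥ 24 mo; reserves 10.9 ≥ 3 mo → does not qualify.
Product B: score 779 ≥ 700; DTI 35.2% ≤ 38%; employment 73 ≥ 12 mo → qualifies.
Product C: score 779 ≥ 660; DTI 35.2% ≤ 38%; LTV 96.8% > 85% → does not qualify.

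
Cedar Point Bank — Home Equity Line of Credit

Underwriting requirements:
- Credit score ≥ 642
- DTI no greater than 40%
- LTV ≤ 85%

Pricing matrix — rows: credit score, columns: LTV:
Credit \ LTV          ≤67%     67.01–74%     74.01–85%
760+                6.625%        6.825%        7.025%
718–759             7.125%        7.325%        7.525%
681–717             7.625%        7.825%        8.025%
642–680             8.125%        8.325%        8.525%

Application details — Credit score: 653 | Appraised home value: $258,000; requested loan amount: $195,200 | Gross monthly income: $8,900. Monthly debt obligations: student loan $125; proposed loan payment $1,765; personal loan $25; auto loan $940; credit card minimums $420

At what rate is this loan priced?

8.525%

Credit score 653 ≥ 642; Total monthly debts = (125 + 1,765 + 25 + 940 + 420) = 3,275. Debt-to-income = 3,275/8,900 = 36.8% — meets 40% limit
LTV: 195,200 ÷ 258,000 = 75.7%, within 85% cap
Score 653 is in the 642–680 band; LTV 75.7% is in the 74.01–85% band → 8.525%.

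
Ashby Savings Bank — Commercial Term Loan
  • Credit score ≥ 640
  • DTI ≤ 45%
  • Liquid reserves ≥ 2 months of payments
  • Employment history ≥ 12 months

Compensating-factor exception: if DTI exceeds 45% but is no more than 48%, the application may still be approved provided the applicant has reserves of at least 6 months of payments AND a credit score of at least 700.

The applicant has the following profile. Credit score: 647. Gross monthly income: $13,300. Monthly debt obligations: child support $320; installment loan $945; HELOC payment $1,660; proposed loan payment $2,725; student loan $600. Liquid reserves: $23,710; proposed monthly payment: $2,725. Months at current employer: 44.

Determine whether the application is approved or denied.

Credit score 647 ≥ 640 (meets base)
Total debts = (320 + 945 + 1,660 + 2,725 + 600) = 6,250. DTI = 6,250/13,300 = 47% > 45% — standard DTI limit exceeded.
Liquid reserves cover 23,710/2,725 = 8.7 months — ≥ 2 required
Employment 44 ≥ 12 months
47% falls in the override range (45%–48%), so the compensating-factor test applies.
Reserves 8.7 ≥ 6 months; credit score 647 < 700.
Override conditions not both satisfied; exception does not apply.

Denied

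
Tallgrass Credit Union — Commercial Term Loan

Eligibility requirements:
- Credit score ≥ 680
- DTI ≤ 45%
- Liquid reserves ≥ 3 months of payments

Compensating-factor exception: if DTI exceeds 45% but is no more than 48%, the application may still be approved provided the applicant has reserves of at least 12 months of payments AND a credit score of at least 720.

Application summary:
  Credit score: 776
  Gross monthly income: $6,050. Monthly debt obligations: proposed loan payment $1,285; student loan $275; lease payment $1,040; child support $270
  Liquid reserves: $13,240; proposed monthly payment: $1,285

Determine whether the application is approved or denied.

Credit score 776 ≥ 680 (meets base)
Total debts = (1,285 + 275 + 1,040 + 270) = 2,870. DTI = 2,870/6,050 = 47.4% > 45% — standard DTI limit exceeded.
Reserves: 13,240 ÷ 1,285 = 10.3 months (meets 3-month minimum)
DTI 47.4% is within the 45%–48% exception band; checking compensating factors.
Override check — reserves: 10.3 mo (short of 12); score: 776 (ok).
Override conditions not both satisfied; exception does not apply.

Denied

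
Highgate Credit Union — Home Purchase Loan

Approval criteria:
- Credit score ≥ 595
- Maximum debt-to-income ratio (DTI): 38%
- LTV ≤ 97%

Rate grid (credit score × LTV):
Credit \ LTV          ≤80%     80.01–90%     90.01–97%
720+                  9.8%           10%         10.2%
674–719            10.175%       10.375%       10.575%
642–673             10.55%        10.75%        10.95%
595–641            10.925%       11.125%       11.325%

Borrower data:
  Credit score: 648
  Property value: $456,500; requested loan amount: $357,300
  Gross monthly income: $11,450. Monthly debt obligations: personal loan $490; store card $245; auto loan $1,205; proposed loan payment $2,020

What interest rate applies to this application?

10.55%

Credit score 648 ≥ 595; Total monthly debts = (490 + 245 + 1,205 + 2,020) = 3,960. DTI: 3,960 ÷ 11,450 = 34.6%, within the 38% cap
LTV: 357,300 ÷ 456,500 = 78.3%, within 97% cap
Score 648 is in the 642–673 band; LTV 78.3% is in the ≤80% band → 10.55%.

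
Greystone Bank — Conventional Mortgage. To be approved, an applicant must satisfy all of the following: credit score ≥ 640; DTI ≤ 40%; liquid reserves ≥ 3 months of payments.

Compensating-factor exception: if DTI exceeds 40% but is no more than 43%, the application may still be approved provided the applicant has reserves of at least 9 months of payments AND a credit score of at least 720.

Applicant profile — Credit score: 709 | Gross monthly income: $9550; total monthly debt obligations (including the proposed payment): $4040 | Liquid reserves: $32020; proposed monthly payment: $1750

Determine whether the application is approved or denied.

Denied

Credit score 709 ≥ 640 (meets base)
DTI = 4,040/9,550 = 42.3% > 40% — standard DTI limit exceeded.
Reserves: 32,020 ÷ 1,750 = 18.3 months (meets 3-month minimum)
42.3% falls in the override range (40%–43%), so the compensating-factor test applies.
Reserves 18.3 ≥ 9 months; credit score 709 < 720.
Override conditions not both satisfied; exception does not apply.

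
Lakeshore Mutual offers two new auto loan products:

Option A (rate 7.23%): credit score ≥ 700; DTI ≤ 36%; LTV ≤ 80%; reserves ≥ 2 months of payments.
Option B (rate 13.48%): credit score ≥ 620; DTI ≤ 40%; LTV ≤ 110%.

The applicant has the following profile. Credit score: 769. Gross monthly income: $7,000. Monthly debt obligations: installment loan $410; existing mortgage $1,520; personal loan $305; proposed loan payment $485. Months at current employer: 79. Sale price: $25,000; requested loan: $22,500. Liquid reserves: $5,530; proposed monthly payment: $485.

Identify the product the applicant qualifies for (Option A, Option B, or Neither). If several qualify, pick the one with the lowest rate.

Total debts = (410 + 1,520 + 305 + 485) = 2,720; DTI = 2,720/7,000 = 38.9%.
LTV = 22,500/25,000 = 90%.
Reserves = 5,530/485 = 11.4 months.
Option A: score 769 ≥ 700; DTI 38.9% > 36%; LTV 90% > 80%; reserves 11.4 ≥ 2 mo → does not qualify.
Option B: score 769 ≥ 620; DTI 38.9% ≤ 40%; LTV 90% ≤ 110% → qualifies.

Option B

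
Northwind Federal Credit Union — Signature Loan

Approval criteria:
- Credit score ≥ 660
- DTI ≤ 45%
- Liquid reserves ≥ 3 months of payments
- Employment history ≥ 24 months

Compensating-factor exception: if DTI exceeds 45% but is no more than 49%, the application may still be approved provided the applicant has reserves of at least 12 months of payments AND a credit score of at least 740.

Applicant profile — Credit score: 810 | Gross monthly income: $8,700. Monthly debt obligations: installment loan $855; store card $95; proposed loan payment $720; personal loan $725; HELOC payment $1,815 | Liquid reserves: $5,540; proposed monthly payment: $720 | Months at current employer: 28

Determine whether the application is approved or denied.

Denied

Credit score 810 ≥ 660 (meets base)
Total debts = (855 + 95 + 720 + 725 + 1,815) = 4,210. DTI = 4,210/8,700 = 48.4% > 45% — standard DTI limit exceeded.
Liquid reserves cover 5,540/720 = 7.7 months — ≥ 3 required
Employment 28 ≥ 24 months
DTI 48.4% is within the 45%–49% exception band; checking compensating factors.
Override check — reserves: 7.7 mo (short of 12); score: 810 (ok).
Compensating-factor requirement not fully met.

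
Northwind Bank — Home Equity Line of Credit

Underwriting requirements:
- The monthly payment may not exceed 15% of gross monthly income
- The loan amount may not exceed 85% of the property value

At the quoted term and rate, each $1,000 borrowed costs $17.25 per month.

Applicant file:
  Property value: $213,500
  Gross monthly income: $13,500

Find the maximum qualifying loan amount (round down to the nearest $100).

$117,300

Payment cap: 15% × $13,500 = $2,025/month.
At $17.25 per $1,000, that supports 2,025/17.25 × 1,000 ≈ $117,391 → $117,300.
LTV cap: 85% × $213,500 = $181,475 → $181,400.
Binding constraint: payment-to-income.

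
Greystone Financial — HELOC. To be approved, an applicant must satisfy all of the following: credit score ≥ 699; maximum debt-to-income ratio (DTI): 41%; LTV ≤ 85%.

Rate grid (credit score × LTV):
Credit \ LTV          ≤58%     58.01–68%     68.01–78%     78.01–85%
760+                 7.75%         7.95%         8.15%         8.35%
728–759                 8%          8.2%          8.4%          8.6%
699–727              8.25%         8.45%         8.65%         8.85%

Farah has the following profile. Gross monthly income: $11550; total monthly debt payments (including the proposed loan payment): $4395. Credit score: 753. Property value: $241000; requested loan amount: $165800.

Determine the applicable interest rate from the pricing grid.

Credit score 753 ≥ 699; Debt-to-income = 4,395/11,550 = 38.1% — meets 41% limit
LTV: 165,800 ÷ 241,000 = 68.8%, within 85% cap
Credit 753 → row 728–759; LTV 68.8% → column 68.01–78%. Grid cell → 8.4%.

8.4%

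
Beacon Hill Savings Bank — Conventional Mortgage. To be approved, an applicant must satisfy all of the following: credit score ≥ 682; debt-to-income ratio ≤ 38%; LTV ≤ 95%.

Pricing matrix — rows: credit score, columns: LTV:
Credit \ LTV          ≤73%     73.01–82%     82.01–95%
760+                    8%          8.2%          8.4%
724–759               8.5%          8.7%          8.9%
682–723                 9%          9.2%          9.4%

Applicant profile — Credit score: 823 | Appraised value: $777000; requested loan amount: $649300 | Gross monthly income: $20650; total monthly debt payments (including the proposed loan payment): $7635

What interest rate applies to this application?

8.4%

Credit score 823 ≥ 682; DTI = 7,635/20,650 = 37% ≤ 38%
Loan-to-value = 649,300/777,000 = 83.6% — pass (95% max)
Credit 823 → row 760+; LTV 83.6% → column 82.01–95%. Grid cell → 8.4%.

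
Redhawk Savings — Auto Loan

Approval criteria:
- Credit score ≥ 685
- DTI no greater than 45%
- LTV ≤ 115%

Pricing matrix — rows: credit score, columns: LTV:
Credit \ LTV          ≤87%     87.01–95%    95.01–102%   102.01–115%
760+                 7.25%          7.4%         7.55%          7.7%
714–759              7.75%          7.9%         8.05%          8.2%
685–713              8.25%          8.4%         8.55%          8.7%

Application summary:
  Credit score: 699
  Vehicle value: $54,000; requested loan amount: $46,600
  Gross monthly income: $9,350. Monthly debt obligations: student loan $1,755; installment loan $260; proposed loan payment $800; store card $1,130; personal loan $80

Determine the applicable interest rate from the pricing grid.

8.25%

Credit score 699 ≥ 685; Total monthly debts = (1,755 + 260 + 800 + 1,130 + 80) = 4,025. DTI: 4,025 ÷ 9,350 = 43%, within the 45% cap
Loan-to-value = 46,600/54,000 = 86.3% — pass (115% max)
Credit 699 → row 685–713; LTV 86.3% → column ≤87%. Grid cell → 8.25%.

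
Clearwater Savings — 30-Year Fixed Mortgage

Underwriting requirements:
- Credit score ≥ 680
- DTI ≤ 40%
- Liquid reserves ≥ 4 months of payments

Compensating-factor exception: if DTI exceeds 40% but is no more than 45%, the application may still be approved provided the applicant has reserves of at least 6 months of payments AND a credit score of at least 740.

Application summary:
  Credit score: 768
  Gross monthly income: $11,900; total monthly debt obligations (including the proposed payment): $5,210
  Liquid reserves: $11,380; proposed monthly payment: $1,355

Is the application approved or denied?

Approved

Credit score 768 ≥ 680 (meets base)
DTI = 5,210/11,900 = 43.8% > 40% — standard DTI limit exceeded.
Reserves = 11,380/1,355 = 8.4 months ≥ 4
DTI 43.8% is within the 40%–45% exception band; checking compensating factors.
Reserves 8.4 ≥ 6 months; credit score 768 ≥ 740.
Both compensating conditions met → exception applies.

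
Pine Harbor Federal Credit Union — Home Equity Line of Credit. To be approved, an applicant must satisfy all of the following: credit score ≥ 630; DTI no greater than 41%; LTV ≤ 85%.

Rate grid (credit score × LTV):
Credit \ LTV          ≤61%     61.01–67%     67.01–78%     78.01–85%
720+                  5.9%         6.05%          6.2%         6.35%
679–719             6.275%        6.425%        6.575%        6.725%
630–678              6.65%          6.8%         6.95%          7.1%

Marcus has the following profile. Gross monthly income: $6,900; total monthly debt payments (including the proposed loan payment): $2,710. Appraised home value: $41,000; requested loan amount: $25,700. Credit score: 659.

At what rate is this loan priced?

Credit score 659 ≥ 630; DTI = 2,710/6,900 = 39.3% ≤ 41%
LTV = 25,700/41,000 = 62.7% ≤ 85%
Row: 659 falls in 630–678. Column: 62.7% falls in 61.01–67%. Rate = 6.8%.

6.8%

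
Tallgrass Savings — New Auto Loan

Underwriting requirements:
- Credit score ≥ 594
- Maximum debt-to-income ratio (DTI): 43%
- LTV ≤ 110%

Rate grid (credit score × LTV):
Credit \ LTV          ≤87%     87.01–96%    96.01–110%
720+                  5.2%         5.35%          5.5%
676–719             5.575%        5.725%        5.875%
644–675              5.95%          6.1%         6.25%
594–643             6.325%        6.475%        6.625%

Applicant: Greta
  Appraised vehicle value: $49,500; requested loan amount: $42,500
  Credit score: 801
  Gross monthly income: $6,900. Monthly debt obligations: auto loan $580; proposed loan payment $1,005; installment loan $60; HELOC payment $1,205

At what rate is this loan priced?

Credit score 801 ≥ 594; Total monthly debts = (580 + 1,005 + 60 + 1,205) = 2,850. DTI = 2,850/6,900 = 41.3% ≤ 43%
LTV = 42,500/49,500 = 85.9% ≤ 110%
Score 801 is in the 720+ band; LTV 85.9% is in the ≤87% band → 5.2%.

5.2%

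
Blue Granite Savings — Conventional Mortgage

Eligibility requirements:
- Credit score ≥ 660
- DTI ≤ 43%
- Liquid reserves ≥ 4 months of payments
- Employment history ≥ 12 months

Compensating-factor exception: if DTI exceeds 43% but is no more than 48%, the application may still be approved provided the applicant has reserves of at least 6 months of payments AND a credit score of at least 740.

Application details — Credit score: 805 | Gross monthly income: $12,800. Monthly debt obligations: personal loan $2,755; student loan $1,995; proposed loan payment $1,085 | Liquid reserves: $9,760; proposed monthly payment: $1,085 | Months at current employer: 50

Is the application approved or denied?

Approved

Credit score 805 ≥ 660 (meets base)
Total debts = (2,755 + 1,995 + 1,085) = 5,835. DTI = 5,835/12,800 = 45.6% > 43% — standard DTI limit exceeded.
Reserves: 9,760 ÷ 1,085 = 9.0 months (meets 4-month minimum)
Employment 50 ≥ 12 months
45.6% falls in the override range (43%–48%), so the compensating-factor test applies.
Override check — reserves: 9.0 mo (ok); score: 805 (ok).
Both compensating conditions met → exception applies.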